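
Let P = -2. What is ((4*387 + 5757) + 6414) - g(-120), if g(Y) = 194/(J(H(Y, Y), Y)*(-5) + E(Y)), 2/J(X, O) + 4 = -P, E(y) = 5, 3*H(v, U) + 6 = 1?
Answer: 68498/5 ≈ 13700.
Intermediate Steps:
H(v, U) = -5/3 (H(v, U) = -2 + (⅓)*1 = -2 + ⅓ = -5/3)
J(X, O) = -1 (J(X, O) = 2/(-4 - 1*(-2)) = 2/(-4 + 2) = 2/(-2) = 2*(-½) = -1)
g(Y) = 97/5 (g(Y) = 194/(-1*(-5) + 5) = 194/(5 + 5) = 194/10 = 194*(⅒) = 97/5)
((4*387 + 5757) + 6414) - g(-120) = ((4*387 + 5757) + 6414) - 1*97/5 = ((1548 + 5757) + 6414) - 97/5 = (7305 + 6414) - 97/5 = 13719 - 97/5 = 68498/5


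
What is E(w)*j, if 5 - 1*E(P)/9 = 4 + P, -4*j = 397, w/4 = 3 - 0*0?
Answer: 39303/4 ≈ 9825.8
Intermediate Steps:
w = 12 (w = 4*(3 - 0*0) = 4*(3 - 1*0) = 4*(3 + 0) = 4*3 = 12)
j = -397/4 (j = -¼*397 = -397/4 ≈ -99.250)
E(P) = 9 - 9*P (E(P) = 45 - 9*(4 + P) = 45 + (-36 - 9*P) = 9 - 9*P)
E(w)*j = (9 - 9*12)*(-397/4) = (9 - 108)*(-397/4) = -99*(-397/4) = 39303/4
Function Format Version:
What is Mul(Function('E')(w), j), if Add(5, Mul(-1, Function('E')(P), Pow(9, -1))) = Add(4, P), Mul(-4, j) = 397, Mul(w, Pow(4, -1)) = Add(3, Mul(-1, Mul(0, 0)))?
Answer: Rational(39303, 4) ≈ 9825.8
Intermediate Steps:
w = 12 (w = Mul(4, Add(3, Mul(-1, Mul(0, 0)))) = Mul(4, Add(3, Mul(-1, 0))) = Mul(4, Add(3, 0)) = Mul(4, 3) = 12)
j = Rational(-397, 4) (j = Mul(Rational(-1, 4), 397) = Rational(-397, 4) ≈ -99.250)
Function('E')(P) = Add(9, Mul(-9, P)) (Function('E')(P) = Add(45, Mul(-9, Add(4, P))) = Add(45, Add(-36, Mul(-9, P))) = Add(9, Mul(-9, P)))
Mul(Function('E')(w), j) = Mul(Add(9, Mul(-9, 12)), Rational(-397, 4)) = Mul(Add(9, -108), Rational(-397, 4)) = Mul(-99, Rational(-397, 4)) = Rational(39303, 4)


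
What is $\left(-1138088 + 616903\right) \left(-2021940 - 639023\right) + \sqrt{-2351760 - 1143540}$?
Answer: $1386854001155 + 10 i \sqrt{34953} \approx 1.3869 \cdot 10^{12} + 1869.6 i$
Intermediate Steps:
$\left(-1138088 + 616903\right) \left(-2021940 - 639023\right) + \sqrt{-2351760 - 1143540} = \left(-521185\right) \left(-2660963\right) + \sqrt{-3495300} = 1386854001155 + 10 i \sqrt{34953}$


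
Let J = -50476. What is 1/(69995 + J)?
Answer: 1/19519 ≈ 5.1232e-5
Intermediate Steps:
1/(69995 + J) = 1/(69995 - 50476) = 1/19519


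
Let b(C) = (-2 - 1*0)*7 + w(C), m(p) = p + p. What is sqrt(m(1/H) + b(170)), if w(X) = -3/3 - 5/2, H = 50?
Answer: 3*I*sqrt(194)/10 ≈ 4.1785*I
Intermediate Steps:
w(X) = -7/2 (w(X) = -3*1/3 - 5*1/2 = -1 - 5/2 = -7/2)
m(p) = 2*p
b(C) = -35/2 (b(C) = (-2 - 1*0)*7 - 7/2 = (-2 + 0)*7 - 7/2 = -2*7 - 7/2 = -14 - 7/2 = -35/2)
sqrt(m(1/H) + b(170)) = sqrt(2/50 - 35/2) = sqrt(2*(1/50) - 35/2) = sqrt(1/25 - 35/2) = sqrt(-873/50) = 3*I*sqrt(194)/10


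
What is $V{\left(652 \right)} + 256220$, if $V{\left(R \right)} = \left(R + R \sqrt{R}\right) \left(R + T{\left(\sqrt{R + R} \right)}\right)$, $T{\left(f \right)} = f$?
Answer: $681324 + 1304 \sqrt{326} + 425104 \sqrt{2} + 850208 \sqrt{163} \approx 1.2161 \cdot 10^{7}$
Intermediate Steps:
$V{\left(R \right)} = \left(R + R^{\frac{3}{2}}\right) \left(R + \sqrt{2} \sqrt{R}\right)$ ($V{\left(R \right)} = \left(R + R \sqrt{R}\right) \left(R + \sqrt{R + R}\right) = \left(R + R^{\frac{3}{2}}\right) \left(R + \sqrt{2 R}\right) = \left(R + R^{\frac{3}{2}}\right) \left(R + \sqrt{2} \sqrt{R}\right)$)
$V{\left(652 \right)} + 256220 = \left(652^{2} + 652^{\frac{5}{2}} + \sqrt{2} \cdot 652^{2} + \sqrt{2} \cdot 652^{\frac{3}{2}}\right) + 256220 = \left(425104 + 850208 \sqrt{163} + \sqrt{2} \cdot 425104 + \sqrt{2} \cdot 1304 \sqrt{163}\right) + 256220 = \left(425104 + 850208 \sqrt{163} + 425104 \sqrt{2} + 1304 \sqrt{326}\right) + 256220 = \left(425104 + 1304 \sqrt{326} + 425104 \sqrt{2} + 850208 \sqrt{163}\right) + 256220 = 681324 + 1304 \sqrt{326} + 425104 \sqrt{2} + 850208 \sqrt{163}$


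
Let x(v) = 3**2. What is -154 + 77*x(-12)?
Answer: 539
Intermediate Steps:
x(v) = 9
-154 + 77*x(-12) = -154 + 77*9 = -154 + 693 = 539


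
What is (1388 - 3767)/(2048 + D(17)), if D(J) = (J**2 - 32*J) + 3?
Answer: -2379/1796 ≈ -1.3246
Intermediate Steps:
D(J) = 3 + J**2 - 32*J
(1388 - 3767)/(2048 + D(17)) = (1388 - 3767)/(2048 + (3 + 17**2 - 32*17)) = -2379/(2048 + (3 + 289 - 544)) = -2379/(2048 - 252) = -2379/1796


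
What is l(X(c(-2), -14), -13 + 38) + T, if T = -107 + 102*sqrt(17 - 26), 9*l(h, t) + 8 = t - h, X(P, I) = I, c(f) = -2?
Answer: -932/9 + 306*I ≈ -103.56 + 306.0*I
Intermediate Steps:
l(h, t) = -8/9 - h/9 + t/9 (l(h, t) = -8/9 + (t - h)/9 = -8/9 + (-h/9 + t/9) = -8/9 - h/9 + t/9)
T = -107 + 306*I (T = -107 + 102*sqrt(-9) = -107 + 102*(3*I) = -107 + 306*I ≈ -107.0 + 306.0*I)
l(X(c(-2), -14), -13 + 38) + T = (-8/9 - 1/9*(-14) + (-13 + 38)/9) + (-107 + 306*I) = (-8/9 + 14/9 + (1/9)*25) + (-107 + 306*I) = (-8/9 + 14/9 + 25/9) + (-107 + 306*I) = 31/9 + (-107 + 306*I) = -932/9 + 306*I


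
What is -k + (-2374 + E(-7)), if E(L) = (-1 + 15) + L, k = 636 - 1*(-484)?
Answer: -3487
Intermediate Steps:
k = 1120 (k = 636 + 484 = 1120)
E(L) = 14 + L
-k + (-2374 + E(-7)) = -1*1120 + (-2374 + (14 - 7)) = -1120 + (-2374 + 7) = -1120 - 2367 = -3487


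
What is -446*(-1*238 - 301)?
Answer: 240394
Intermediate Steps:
-446*(-1*238 - 301) = -446*(-238 - 301) = -446*(-539) = 240394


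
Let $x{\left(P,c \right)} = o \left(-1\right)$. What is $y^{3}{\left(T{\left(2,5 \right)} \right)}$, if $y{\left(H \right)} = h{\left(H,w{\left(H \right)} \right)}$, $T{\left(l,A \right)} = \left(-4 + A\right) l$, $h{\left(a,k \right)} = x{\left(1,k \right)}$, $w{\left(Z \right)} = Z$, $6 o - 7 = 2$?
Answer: $- \frac{27}{8} \approx -3.375$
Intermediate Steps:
$o = \frac{3}{2}$ ($o = \frac{7}{6} + \frac{1}{6} \cdot 2 = \frac{7}{6} + \frac{1}{3} = \frac{3}{2} \approx 1.5$)
$x{\left(P,c \right)} = - \frac{3}{2}$ ($x{\left(P,c \right)} = \frac{3}{2} \left(-1\right) = - \frac{3}{2}$)
$h{\left(a,k \right)} = - \frac{3}{2}$
$T{\left(l,A \right)} = l \left(-4 + A\right)$
$y{\left(H \right)} = - \frac{3}{2}$
$y^{3}{\left(T{\left(2,5 \right)} \right)} = \left(- \frac{3}{2}\right)^{3} = - \frac{27}{8}$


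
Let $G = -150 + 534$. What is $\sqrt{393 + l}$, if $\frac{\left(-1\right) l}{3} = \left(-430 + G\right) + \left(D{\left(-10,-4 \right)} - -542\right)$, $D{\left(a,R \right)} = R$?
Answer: $19 i \sqrt{3} \approx 32.909 i$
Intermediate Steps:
$G = 384$
$l = -1476$ ($l = - 3 \left(\left(-430 + 384\right) - -538\right) = - 3 \left(-46 + \left(-4 + 542\right)\right) = - 3 \left(-46 + 538\right) = \left(-3\right) 492 = -1476$)
$\sqrt{393 + l} = \sqrt{393 - 1476} = \sqrt{-1083} = 19 i \sqrt{3}$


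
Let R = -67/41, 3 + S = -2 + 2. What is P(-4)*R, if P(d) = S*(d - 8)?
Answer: -2412/41 ≈ -58.829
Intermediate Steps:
S = -3 (S = -3 + (-2 + 2) = -3 + 0 = -3)
P(d) = 24 - 3*d (P(d) = -3*(d - 8) = -3*(-8 + d) = 24 - 3*d)
R = -67/41 (R = -67*1/41 = -67/41 ≈ -1.6341)
P(-4)*R = (24 - 3*(-4))*(-67/41) = (24 + 12)*(-67/41) = 36*(-67/41) = -2412/41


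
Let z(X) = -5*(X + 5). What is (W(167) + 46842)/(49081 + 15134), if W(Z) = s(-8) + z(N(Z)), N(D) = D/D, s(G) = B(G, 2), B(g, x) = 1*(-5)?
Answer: 46807/64215 ≈ 0.72891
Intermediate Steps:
B(g, x) = -5
s(G) = -5
N(D) = 1
z(X) = -25 - 5*X (z(X) = -5*(5 + X) = -25 - 5*X)
W(Z) = -35 (W(Z) = -5 + (-25 - 5*1) = -5 + (-25 - 5) = -5 - 30 = -35)
(W(167) + 46842)/(49081 + 15134) = (-35 + 46842)/(49081 + 15134) = 46807/64215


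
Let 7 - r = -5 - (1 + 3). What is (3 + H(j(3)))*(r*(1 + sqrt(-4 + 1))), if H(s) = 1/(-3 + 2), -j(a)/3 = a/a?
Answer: 32 + 32*I*sqrt(3) ≈ 32.0 + 55.426*I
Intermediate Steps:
j(a) = -3 (j(a) = -3*a/a = -3*1 = -3)
r = 16 (r = 7 - (-5 - (1 + 3)) = 7 - (-5 - 1*4) = 7 - (-5 - 4) = 7 - 1*(-9) = 7 + 9 = 16)
H(s) = -1 (H(s) = 1/(-1) = -1)
(3 + H(j(3)))*(r*(1 + sqrt(-4 + 1))) = (3 - 1)*(16*(1 + sqrt(-4 + 1))) = 2*(16*(1 + sqrt(-3))) = 2*(16*(1 + I*sqrt(3))) = 2*(16 + 16*I*sqrt(3)) = 32 + 32*I*sqrt(3)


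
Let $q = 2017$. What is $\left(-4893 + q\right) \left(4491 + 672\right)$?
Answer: $-14848788$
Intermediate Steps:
$\left(-4893 + q\right) \left(4491 + 672\right) = \left(-4893 + 2017\right) \left(4491 + 672\right) = \left(-2876\right) 5163 = -14848788$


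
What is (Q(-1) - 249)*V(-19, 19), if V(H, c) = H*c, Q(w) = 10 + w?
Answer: 86640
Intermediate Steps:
(Q(-1) - 249)*V(-19, 19) = ((10 - 1) - 249)*(-19*19) = (9 - 249)*(-361) = -240*(-361) = 86640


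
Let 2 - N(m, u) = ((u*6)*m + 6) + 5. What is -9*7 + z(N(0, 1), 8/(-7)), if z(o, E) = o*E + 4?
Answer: -341/7 ≈ -48.714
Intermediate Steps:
N(m, u) = -9 - 6*m*u (N(m, u) = 2 - (((u*6)*m + 6) + 5) = 2 - (((6*u)*m + 6) + 5) = 2 - ((6*m*u + 6) + 5) = 2 - ((6 + 6*m*u) + 5) = 2 - (11 + 6*m*u) = 2 + (-11 - 6*m*u) = -9 - 6*m*u)
z(o, E) = 4 + E*o (z(o, E) = E*o + 4 = 4 + E*o)
-9*7 + z(N(0, 1), 8/(-7)) = -9*7 + (4 + (8/(-7))*(-9 - 6*0*1)) = -63 + (4 + (8*(-⅐))*(-9 + 0)) = -63 + (4 - 8/7*(-9)) = -63 + (4 + 72/7) = -63 + 100/7 = -341/7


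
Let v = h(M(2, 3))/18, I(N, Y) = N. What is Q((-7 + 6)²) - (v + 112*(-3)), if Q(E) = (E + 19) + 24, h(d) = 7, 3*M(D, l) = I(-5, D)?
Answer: 6833/18 ≈ 379.61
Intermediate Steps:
M(D, l) = -5/3 (M(D, l) = (⅓)*(-5) = -5/3)
Q(E) = 43 + E (Q(E) = (19 + E) + 24 = 43 + E)
v = 7/18 ≈ 0.38889
Q((-7 + 6)²) - (v + 112*(-3)) = (43 + (-7 + 6)²) - (7/18 + 112*(-3)) = (43 + (-1)²) - (7/18 - 336) = (43 + 1) - 1*(-6041/18) = 44 + 6041/18 = 6833/18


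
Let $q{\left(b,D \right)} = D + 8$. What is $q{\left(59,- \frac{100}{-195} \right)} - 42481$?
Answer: $- \frac{1656427}{39} \approx -42473.0$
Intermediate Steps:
$q{\left(b,D \right)} = 8 + D$
$q{\left(59,- \frac{100}{-195} \right)} - 42481 = \left(8 - \frac{100}{-195}\right) - 42481 = \left(8 - - \frac{20}{39}\right) - 42481 = \left(8 + \frac{20}{39}\right) - 42481 = \frac{332}{39} - 42481 = - \frac{1656427}{39}$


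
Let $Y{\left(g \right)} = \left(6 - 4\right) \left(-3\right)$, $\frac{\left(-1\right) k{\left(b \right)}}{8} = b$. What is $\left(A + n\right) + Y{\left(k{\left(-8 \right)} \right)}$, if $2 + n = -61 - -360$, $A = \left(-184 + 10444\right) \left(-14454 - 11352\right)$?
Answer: $-264769269$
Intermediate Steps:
$k{\left(b \right)} = - 8 b$
$Y{\left(g \right)} = -6$ ($Y{\left(g \right)} = 2 \left(-3\right) = -6$)
$A = -264769560$ ($A = 10260 \left(-25806\right) = -264769560$)
$n = 297$ ($n = -2 - -299 = -2 + \left(-61 + 360\right) = -2 + 299 = 297$)
$\left(A + n\right) + Y{\left(k{\left(-8 \right)} \right)} = \left(-264769560 + 297\right) - 6 = -264769263 - 6 = -264769269$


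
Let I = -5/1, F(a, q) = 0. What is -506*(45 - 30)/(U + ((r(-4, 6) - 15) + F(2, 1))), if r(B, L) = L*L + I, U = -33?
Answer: 7590/17 ≈ 446.47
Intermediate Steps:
I = -5 (I = -5*1 = -5)
r(B, L) = -5 + L² (r(B, L) = L*L - 5 = L² - 5 = -5 + L²)
-506*(45 - 30)/(U + ((r(-4, 6) - 15) + F(2, 1))) = -506*(45 - 30)/(-33 + (((-5 + 6²) - 15) + 0)) = -7590/(-33 + (((-5 + 36) - 15) + 0)) = -7590/(-33 + ((31 - 15) + 0)) = -7590/(-33 + (16 + 0)) = -7590/(-33 + 16) = -7590/(-17) = -7590*(-1)/17 = -506*(-15/17) = 7590/17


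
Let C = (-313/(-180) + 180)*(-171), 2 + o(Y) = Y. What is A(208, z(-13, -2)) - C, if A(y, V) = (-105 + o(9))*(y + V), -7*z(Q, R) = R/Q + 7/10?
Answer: 2783379/260 ≈ 10705.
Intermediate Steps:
o(Y) = -2 + Y
z(Q, R) = -⅒ - R/(7*Q) (z(Q, R) = -(R/Q + 7/10)/7 = -(7/10 + R/Q)/7 = -⅒ - R/(7*Q))
A(y, V) = -98*V - 98*y (A(y, V) = (-105 + (-2 + 9))*(y + V) = (-105 + 7)*(V + y) = -98*(V + y) = -98*V - 98*y)
C = -621547/20 (C = (-313*(-1/180) + 180)*(-171) = (313/180 + 180)*(-171) = (32713/180)*(-171) = -621547/20 ≈ -31077.)
A(208, z(-13, -2)) - C = (-98*(-⅐*(-2) - ⅒*(-13))/(-13) - 98*208) - 1*(-621547/20) = (-(-98)*(2/7 + 13/10)/13 - 20384) + 621547/20 = (-(-98)*111/(13*70) - 20384) + 621547/20 = (-98*(-111/910) - 20384) + 621547/20 = (777/65 - 20384) + 621547/20 = -1324183/65 + 621547/20 = 2783379/260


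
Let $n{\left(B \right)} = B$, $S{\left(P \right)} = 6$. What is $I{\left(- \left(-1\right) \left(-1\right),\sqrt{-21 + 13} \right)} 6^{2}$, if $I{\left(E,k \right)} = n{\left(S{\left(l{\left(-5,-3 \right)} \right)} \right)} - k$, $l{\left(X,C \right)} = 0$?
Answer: $216 - 72 i \sqrt{2} \approx 216.0 - 101.82 i$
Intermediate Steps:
$I{\left(E,k \right)} = 6 - k$
$I{\left(- \left(-1\right) \left(-1\right),\sqrt{-21 + 13} \right)} 6^{2} = \left(6 - \sqrt{-21 + 13}\right) 6^{2} = \left(6 - \sqrt{-8}\right) 36 = \left(6 - 2 i \sqrt{2}\right) 36 = 216 - 72 i \sqrt{2}$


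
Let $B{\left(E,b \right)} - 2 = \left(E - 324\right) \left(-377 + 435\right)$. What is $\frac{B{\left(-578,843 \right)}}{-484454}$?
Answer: $\frac{26157}{242227} \approx 0.10799$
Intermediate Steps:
$B{\left(E,b \right)} = -18790 + 58 E$ ($B{\left(E,b \right)} = 2 + \left(E - 324\right) \left(-377 + 435\right) = 2 + \left(-324 + E\right) 58 = 2 + \left(-18792 + 58 E\right) = -18790 + 58 E$)
$\frac{B{\left(-578,843 \right)}}{-484454} = \frac{-18790 + 58 \left(-578\right)}{-484454} = \left(-18790 - 33524\right) \left(- \frac{1}{484454}\right) = \left(-52314\right) \left(- \frac{1}{484454}\right) = \frac{26157}{242227}$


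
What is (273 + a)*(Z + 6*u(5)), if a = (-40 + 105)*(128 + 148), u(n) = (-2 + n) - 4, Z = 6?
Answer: 0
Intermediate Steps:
u(n) = -6 + n
a = 17940 (a = 65*276 = 17940)
(273 + a)*(Z + 6*u(5)) = (273 + 17940)*(6 + 6*(-6 + 5)) = 18213*(6 + 6*(-1)) = 18213*(6 - 6) = 18213*0 = 0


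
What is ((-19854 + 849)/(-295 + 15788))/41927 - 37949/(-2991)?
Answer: 24650665248484/1942878857901 ≈ 12.688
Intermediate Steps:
((-19854 + 849)/(-295 + 15788))/41927 - 37949/(-2991) = -19005/15493*(1/41927) - 37949*(-1/2991) = -19005*1/15493*(1/41927) + 37949/2991 = -19005/15493*1/41927 + 37949/2991 = -19005/649575011 + 37949/2991 = 24650665248484/1942878857901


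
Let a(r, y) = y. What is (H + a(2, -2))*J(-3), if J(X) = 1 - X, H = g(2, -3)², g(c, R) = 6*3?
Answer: 1288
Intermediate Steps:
g(c, R) = 18
H = 324 (H = 18² = 324)
(H + a(2, -2))*J(-3) = (324 - 2)*(1 - 1*(-3)) = 322*(1 + 3) = 322*4 = 1288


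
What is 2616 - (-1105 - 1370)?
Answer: 5091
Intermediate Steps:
2616 - (-1105 - 1370) = 2616 - 1*(-2475) = 2616 + 2475 = 5091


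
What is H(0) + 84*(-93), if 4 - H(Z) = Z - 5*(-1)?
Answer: -7813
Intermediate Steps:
H(Z) = -1 - Z (H(Z) = 4 - (Z - 5*(-1)) = 4 - (Z + 5) = 4 - (5 + Z) = 4 + (-5 - Z) = -1 - Z)
H(0) + 84*(-93) = (-1 - 1*0) + 84*(-93) = (-1 + 0) - 7812 = -1 - 7812 = -7813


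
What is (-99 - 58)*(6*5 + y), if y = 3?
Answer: -5181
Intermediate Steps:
(-99 - 58)*(6*5 + y) = (-99 - 58)*(6*5 + 3) = -157*(30 + 3) = -157*33 = -5181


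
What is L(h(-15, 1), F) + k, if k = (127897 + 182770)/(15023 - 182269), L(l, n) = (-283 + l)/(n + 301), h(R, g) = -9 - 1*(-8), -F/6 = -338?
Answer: -2667963/1347806 ≈ -1.9795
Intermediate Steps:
F = 2028 (F = -6*(-338) = 2028)
h(R, g) = -1 (h(R, g) = -9 + 8 = -1)
L(l, n) = (-283 + l)/(301 + n)
k = -310667/167246 (k = 310667/(-167246) = 310667*(-1/167246) = -310667/167246 ≈ -1.8575)
L(h(-15, 1), F) + k = (-283 - 1)/(301 + 2028) - 310667/167246 = -284/2329 - 310667/167246 = -2667963/1347806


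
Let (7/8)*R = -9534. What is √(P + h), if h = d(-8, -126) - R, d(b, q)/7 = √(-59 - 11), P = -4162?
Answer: √(6734 + 7*I*√70) ≈ 82.062 + 0.3568*I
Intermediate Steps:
R = -10896 (R = (8/7)*(-9534) = -10896)
d(b, q) = 7*I*√70 (d(b, q) = 7*√(-59 - 11) = 7*√(-70) = 7*(I*√70) = 7*I*√70)
h = 10896 + 7*I*√70 (h = 7*I*√70 - 1*(-10896) = 7*I*√70 + 10896 = 10896 + 7*I*√70 ≈ 10896.0 + 58.566*I)
√(P + h) = √(-4162 + (10896 + 7*I*√70)) = √(6734 + 7*I*√70)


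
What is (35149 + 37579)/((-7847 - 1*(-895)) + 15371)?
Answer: 72728/8419 ≈ 8.6385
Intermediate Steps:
(35149 + 37579)/((-7847 - 1*(-895)) + 15371) = 72728/((-7847 + 895) + 15371) = 72728/(-6952 + 15371) = 72728/8419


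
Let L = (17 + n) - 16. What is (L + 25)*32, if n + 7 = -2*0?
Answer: 608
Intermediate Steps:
n = -7 (n = -7 - 2*0 = -7 + 0 = -7)
L = -6 (L = (17 - 7) - 16 = 10 - 16 = -6)
(L + 25)*32 = (-6 + 25)*32 = 19*32 = 608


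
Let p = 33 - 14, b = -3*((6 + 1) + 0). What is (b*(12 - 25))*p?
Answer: 5187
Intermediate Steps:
b = -21 (b = -3*(7 + 0) = -3*7 = -21)
p = 19
(b*(12 - 25))*p = -21*(12 - 25)*19 = -21*(-13)*19 = 273*19 = 5187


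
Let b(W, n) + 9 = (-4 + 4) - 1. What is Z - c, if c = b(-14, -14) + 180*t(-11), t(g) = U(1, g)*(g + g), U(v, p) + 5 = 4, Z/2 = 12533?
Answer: 21116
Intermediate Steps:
Z = 25066 (Z = 2*12533 = 25066)
U(v, p) = -1 (U(v, p) = -5 + 4 = -1)
b(W, n) = -10 (b(W, n) = -9 + ((-4 + 4) - 1) = -9 + (0 - 1) = -9 - 1 = -10)
t(g) = -2*g (t(g) = -(g + g) = -2*g)
c = 3950 (c = -10 + 180*(-2*(-11)) = -10 + 180*22 = -10 + 3960 = 3950)
Z - c = 25066 - 1*3950 = 25066 - 3950 = 21116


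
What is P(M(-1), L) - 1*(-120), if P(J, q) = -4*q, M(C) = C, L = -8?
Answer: 152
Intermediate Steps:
P(M(-1), L) - 1*(-120) = -4*(-8) - 1*(-120) = 32 + 120 = 152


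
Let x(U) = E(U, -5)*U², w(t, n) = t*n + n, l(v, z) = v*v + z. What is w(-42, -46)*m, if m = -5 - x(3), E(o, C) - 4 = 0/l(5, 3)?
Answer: -77326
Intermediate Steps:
l(v, z) = z + v² (l(v, z) = v² + z = z + v²)
w(t, n) = n + n*t (w(t, n) = n*t + n = n + n*t)
E(o, C) = 4 (E(o, C) = 4 + 0/(3 + 5²) = 4 + 0/(3 + 25) = 4 + 0/28 = 4 + 0*(1/28) = 4 + 0 = 4)
x(U) = 4*U²
m = -41 (m = -5 - 4*3² = -5 - 4*9 = -5 - 1*36 = -5 - 36 = -41)
w(-42, -46)*m = -46*(1 - 42)*(-41) = -46*(-41)*(-41) = 1886*(-41) = -77326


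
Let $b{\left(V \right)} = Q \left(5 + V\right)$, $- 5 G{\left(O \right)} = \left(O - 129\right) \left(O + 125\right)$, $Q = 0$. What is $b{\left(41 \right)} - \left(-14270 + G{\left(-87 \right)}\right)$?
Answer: $\frac{63142}{5} \approx 12628.0$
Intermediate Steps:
$G{\left(O \right)} = - \frac{\left(-129 + O\right) \left(125 + O\right)}{5}$ ($G{\left(O \right)} = - \frac{\left(O - 129\right) \left(O + 125\right)}{5} = - \frac{\left(-129 + O\right) \left(125 + O\right)}{5}$)
$b{\left(V \right)} = 0$ ($b{\left(V \right)} = 0 \left(5 + V\right) = 0$)
$b{\left(41 \right)} - \left(-14270 + G{\left(-87 \right)}\right) = 0 - \left(-14270 + \left(3225 - \frac{\left(-87\right)^{2}}{5} + \frac{4}{5} \left(-87\right)\right)\right) = 0 - \left(-14270 - - \frac{8208}{5}\right) = 0 - \left(-14270 + \frac{8208}{5}\right) = 0 - - \frac{63142}{5} = 0 + \frac{63142}{5} = \frac{63142}{5}$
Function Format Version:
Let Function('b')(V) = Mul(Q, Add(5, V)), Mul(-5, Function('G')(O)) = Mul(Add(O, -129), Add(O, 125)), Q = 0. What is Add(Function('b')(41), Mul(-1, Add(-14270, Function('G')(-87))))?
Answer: Rational(63142, 5) ≈ 12628.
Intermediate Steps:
Function('G')(O) = Mul(Rational(-1, 5), Add(-129, O), Add(125, O)) (Function('G')(O) = Mul(Rational(-1, 5), Mul(Add(O, -129), Add(O, 125))) = Mul(Rational(-1, 5), Mul(Add(-129, O), Add(125, O))) = Mul(Rational(-1, 5), Add(-129, O), Add(125, O)))
Function('b')(V) = 0 (Function('b')(V) = Mul(0, Add(5, V)) = 0)
Add(Function('b')(41), Mul(-1, Add(-14270, Function('G')(-87)))) = Add(0, Mul(-1, Add(-14270, Add(3225, Mul(Rational(-1, 5), Pow(-87, 2)), Mul(Rational(4, 5), -87))))) = Add(0, Mul(-1, Add(-14270, Add(3225, Mul(Rational(-1, 5), 7569), Rational(-348, 5))))) = Add(0, Mul(-1, Add(-14270, Add(3225, Rational(-7569, 5), Rational(-348, 5))))) = Add(0, Mul(-1, Add(-14270, Rational(8208, 5)))) = Add(0, Mul(-1, Rational(-63142, 5))) = Add(0, Rational(63142, 5)) = Rational(63142, 5)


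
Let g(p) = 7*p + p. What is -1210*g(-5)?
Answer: 48400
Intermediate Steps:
g(p) = 8*p
-1210*g(-5) = -9680*(-5) = -1210*(-40) = 48400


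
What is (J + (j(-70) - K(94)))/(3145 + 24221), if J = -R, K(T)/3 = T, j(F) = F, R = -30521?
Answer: 30169/27366 ≈ 1.1024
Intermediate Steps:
K(T) = 3*T
J = 30521 (J = -1*(-30521) = 30521)
(J + (j(-70) - K(94)))/(3145 + 24221) = (30521 + (-70 - 3*94))/(3145 + 24221) = (30521 + (-70 - 1*282))/27366 = (30521 + (-70 - 282))*(1/27366) = (30521 - 352)*(1/27366) = 30169*(1/27366) = 30169/27366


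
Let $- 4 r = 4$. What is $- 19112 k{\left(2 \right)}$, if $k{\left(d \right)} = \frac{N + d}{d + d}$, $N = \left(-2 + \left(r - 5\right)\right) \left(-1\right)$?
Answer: $-47780$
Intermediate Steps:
$r = -1$ ($r = \left(- \frac{1}{4}\right) 4 = -1$)
$N = 8$ ($N = \left(-2 - 6\right) \left(-1\right) = \left(-8\right) \left(-1\right) = 8$)
$k{\left(d \right)} = \frac{8 + d}{2 d}$ ($k{\left(d \right)} = \frac{8 + d}{d + d} = \frac{8 + d}{2 d}$)
$- 19112 k{\left(2 \right)} = - 19112 \frac{8 + 2}{2 \cdot 2} = - 19112 \cdot \frac{1}{2} \cdot \frac{1}{2} \cdot 10 = \left(-19112\right) \frac{5}{2} = -47780$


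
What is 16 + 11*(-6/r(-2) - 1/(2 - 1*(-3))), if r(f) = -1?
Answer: 399/5 ≈ 79.800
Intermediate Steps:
16 + 11*(-6/r(-2) - 1/(2 - 1*(-3))) = 16 + 11*(-6/(-1) - 1/(2 - 1*(-3))) = 16 + 11*(-6*(-1) - 1/(2 + 3)) = 16 + 11*(6 - 1/5) = 16 + 11*(6 - 1*⅕) = 16 + 11*(6 - ⅕) = 16 + 11*(29/5) = 16 + 319/5 = 399/5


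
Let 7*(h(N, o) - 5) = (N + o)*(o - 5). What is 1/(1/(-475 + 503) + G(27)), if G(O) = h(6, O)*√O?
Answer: -28/250180271 + 255696*√3/250180271 ≈ 0.0017701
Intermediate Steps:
h(N, o) = 5 + (-5 + o)*(N + o)/7 (h(N, o) = 5 + ((N + o)*(o - 5))/7 = 5 + ((N + o)*(-5 + o))/7 = 5 + ((-5 + o)*(N + o))/7 = 5 + (-5 + o)*(N + o)/7)
G(O) = √O*(5/7 + O/7 + O²/7) (G(O) = (5 - 5/7*6 - 5*O/7 + O²/7 + (⅐)*6*O)*√O = (5 - 30/7 - 5*O/7 + O²/7 + 6*O/7)*√O = (5/7 + O/7 + O²/7)*√O = √O*(5/7 + O/7 + O²/7))
1/(1/(-475 + 503) + G(27)) = 1/(1/(-475 + 503) + √27*(5 + 27 + 27²)/7) = 1/(1/28 + (3*√3)*(5 + 27 + 729)/7) = 1/(1/28 + (⅐)*(3*√3)*761) = 1/(1/28 + 2283*√3/7)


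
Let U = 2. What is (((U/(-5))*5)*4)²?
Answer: 64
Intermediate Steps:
(((U/(-5))*5)*4)² = (((2/(-5))*5)*4)² = (((2*(-⅕))*5)*4)² = (-⅖*5*4)² = (-2*4)² = (-8)² = 64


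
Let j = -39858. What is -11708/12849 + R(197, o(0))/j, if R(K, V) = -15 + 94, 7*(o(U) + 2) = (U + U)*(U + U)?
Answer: -51963615/56903938 ≈ -0.91318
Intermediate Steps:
o(U) = -2 + 4*U**2/7 (o(U) = -2 + ((U + U)*(U + U))/7 = -2 + ((2*U)*(2*U))/7 = -2 + (4*U**2)/7 = -2 + 4*U**2/7)
R(K, V) = 79
-11708/12849 + R(197, o(0))/j = -11708/12849 + 79/(-39858) = -11708*1/12849 + 79*(-1/39858) = -11708/12849 - 79/39858 = -51963615/56903938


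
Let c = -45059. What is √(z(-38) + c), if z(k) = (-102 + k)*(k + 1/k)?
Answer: I*√14344449/19 ≈ 199.34*I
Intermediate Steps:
√(z(-38) + c) = √((1 + (-38)² - 102*(-38) - 102/(-38)) - 45059) = √((1 + 1444 + 3876 - 102*(-1/38)) - 45059) = √((1 + 1444 + 3876 + 51/19) - 45059) = √(101150/19 - 45059) = √(-754971/19) = I*√14344449/19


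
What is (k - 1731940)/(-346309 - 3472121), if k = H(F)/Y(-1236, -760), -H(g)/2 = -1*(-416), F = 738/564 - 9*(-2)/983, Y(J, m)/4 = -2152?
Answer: 77648639/171192945 ≈ 0.45357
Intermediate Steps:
Y(J, m) = -8608 (Y(J, m) = 4*(-2152) = -8608)
F = 122601/92402 (F = 738*(1/564) + 18*(1/983) = 123/94 + 18/983 = 122601/92402 ≈ 1.3268)
H(g) = -832 (H(g) = -(-2)*(-416) = -2*416 = -832)
k = 26/269 (k = -832/(-8608) = -832*(-1/8608) = 26/269 ≈ 0.096654)
(k - 1731940)/(-346309 - 3472121) = (26/269 - 1731940)/(-346309 - 3472121) = -465891834/269/(-3818430) = -465891834/269*(-1/3818430) = 77648639/171192945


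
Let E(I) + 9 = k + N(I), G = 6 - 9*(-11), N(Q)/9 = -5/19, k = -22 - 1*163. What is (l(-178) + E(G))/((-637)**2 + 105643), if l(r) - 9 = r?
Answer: -3471/4858414 ≈ -0.00071443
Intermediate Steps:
k = -185 (k = -22 - 163 = -185)
N(Q) = -45/19 (N(Q) = 9*(-5/19) = -45/19)
l(r) = 9 + r
G = 105 (G = 6 + 99 = 105)
E(I) = -3731/19 (E(I) = -9 + (-185 - 45/19) = -9 - 3560/19 = -3731/19)
(l(-178) + E(G))/((-637)**2 + 105643) = ((9 - 178) - 3731/19)/((-637)**2 + 105643) = (-169 - 3731/19)/(405769 + 105643) = -6942/19/511412 = -6942/19*1/511412 = -3471/4858414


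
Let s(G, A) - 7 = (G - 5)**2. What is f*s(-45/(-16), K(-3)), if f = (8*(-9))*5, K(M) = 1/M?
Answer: -135765/32 ≈ -4242.7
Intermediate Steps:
s(G, A) = 7 + (-5 + G)**2 (s(G, A) = 7 + (G - 5)**2 = 7 + (-5 + G)**2)
f = -360 (f = -72*5 = -360)
f*s(-45/(-16), K(-3)) = -360*(7 + (-5 - 45/(-16))**2) = -360*(7 + (-5 - 45*(-1/16))**2) = -360*(7 + (-5 + 45/16)**2) = -360*(7 + (-35/16)**2) = -360*(7 + 1225/256) = -360*3017/256 = -135765/32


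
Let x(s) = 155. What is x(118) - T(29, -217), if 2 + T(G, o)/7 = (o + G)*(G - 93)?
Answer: -84055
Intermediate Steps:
T(G, o) = -14 + 7*(-93 + G)*(G + o) (T(G, o) = -14 + 7*((o + G)*(G - 93)) = -14 + 7*((G + o)*(-93 + G)) = -14 + 7*((-93 + G)*(G + o)) = -14 + 7*(-93 + G)*(G + o))
x(118) - T(29, -217) = 155 - (-14 - 651*29 - 651*(-217) + 7*29² + 7*29*(-217)) = 155 - (-14 - 18879 + 141267 + 7*841 - 44051) = 155 - (-14 - 18879 + 141267 + 5887 - 44051) = 155 - 1*84210 = 155 - 84210 = -84055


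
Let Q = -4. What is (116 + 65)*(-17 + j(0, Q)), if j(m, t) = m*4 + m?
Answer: -3077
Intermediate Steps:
j(m, t) = 5*m (j(m, t) = 4*m + m = 5*m)
(116 + 65)*(-17 + j(0, Q)) = (116 + 65)*(-17 + 5*0) = 181*(-17 + 0) = 181*(-17) = -3077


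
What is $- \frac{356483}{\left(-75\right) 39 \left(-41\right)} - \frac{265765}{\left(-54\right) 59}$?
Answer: $\frac{3415123643}{42453450} \approx 80.444$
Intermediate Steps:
$- \frac{356483}{\left(-75\right) 39 \left(-41\right)} - \frac{265765}{\left(-54\right) 59} = - \frac{356483}{\left(-2925\right) \left(-41\right)} - \frac{265765}{-3186} = - \frac{356483}{119925} - - \frac{265765}{3186} = \left(-356483\right) \frac{1}{119925} + \frac{265765}{3186} = - \frac{356483}{119925} + \frac{265765}{3186} = \frac{3415123643}{42453450}$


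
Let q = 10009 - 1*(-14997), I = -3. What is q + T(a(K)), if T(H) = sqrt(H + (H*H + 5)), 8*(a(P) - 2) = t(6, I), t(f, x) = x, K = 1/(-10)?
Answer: 25006 + sqrt(593)/8 ≈ 25009.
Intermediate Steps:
K = -1/10 ≈ -0.10000
a(P) = 13/8 (a(P) = 2 + (1/8)*(-3) = 2 - 3/8 = 13/8)
T(H) = sqrt(5 + H + H**2) (T(H) = sqrt(H + (H**2 + 5)) = sqrt(H + (5 + H**2)) = sqrt(5 + H + H**2))
q = 25006 (q = 10009 + 14997 = 25006)
q + T(a(K)) = 25006 + sqrt(5 + 13/8 + (13/8)**2) = 25006 + sqrt(5 + 13/8 + 169/64) = 25006 + sqrt(593/64) = 25006 + sqrt(593)/8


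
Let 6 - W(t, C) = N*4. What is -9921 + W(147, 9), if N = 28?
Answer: -10027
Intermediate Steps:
W(t, C) = -106 (W(t, C) = 6 - 28*4 = 6 - 1*112 = 6 - 112 = -106)
-9921 + W(147, 9) = -9921 - 106 = -10027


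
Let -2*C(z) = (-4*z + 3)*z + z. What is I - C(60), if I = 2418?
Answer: -4662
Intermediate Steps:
C(z) = -z/2 - z*(3 - 4*z)/2 (C(z) = -((-4*z + 3)*z + z)/2 = -((3 - 4*z)*z + z)/2 = -(z*(3 - 4*z) + z)/2 = -(z + z*(3 - 4*z))/2 = -z/2 - z*(3 - 4*z)/2)
I - C(60) = 2418 - 2*60*(-1 + 60) = 2418 - 2*60*59 = 2418 - 1*7080 = 2418 - 7080 = -4662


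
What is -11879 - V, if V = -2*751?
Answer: -10377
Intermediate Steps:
V = -1502
-11879 - V = -11879 - 1*(-1502) = -11879 + 1502 = -10377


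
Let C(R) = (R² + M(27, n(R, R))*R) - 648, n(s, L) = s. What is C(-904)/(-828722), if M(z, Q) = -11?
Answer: -413256/414361 ≈ -0.99733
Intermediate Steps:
C(R) = -648 + R² - 11*R (C(R) = (R² - 11*R) - 648 = -648 + R² - 11*R)
C(-904)/(-828722) = (-648 + (-904)² - 11*(-904))/(-828722) = (-648 + 817216 + 9944)*(-1/828722) = 826512*(-1/828722) = -413256/414361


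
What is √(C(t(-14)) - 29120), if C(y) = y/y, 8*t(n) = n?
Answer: I*√29119 ≈ 170.64*I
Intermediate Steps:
t(n) = n/8
C(y) = 1
√(C(t(-14)) - 29120) = √(1 - 29120) = √(-29119) = I*√29119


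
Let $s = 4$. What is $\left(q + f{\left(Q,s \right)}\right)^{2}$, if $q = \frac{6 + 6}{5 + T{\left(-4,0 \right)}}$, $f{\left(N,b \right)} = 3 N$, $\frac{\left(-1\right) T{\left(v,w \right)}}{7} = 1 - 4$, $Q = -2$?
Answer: $\frac{5184}{169} \approx 30.675$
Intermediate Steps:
$T{\left(v,w \right)} = 21$ ($T{\left(v,w \right)} = - 7 \left(1 - 4\right) = \left(-7\right) \left(-3\right) = 21$)
$q = \frac{6}{13}$ ($q = \frac{6 + 6}{5 + 21} = \frac{12}{26} = 12 \cdot \frac{1}{26} = \frac{6}{13} \approx 0.46154$)
$\left(q + f{\left(Q,s \right)}\right)^{2} = \left(\frac{6}{13} + 3 \left(-2\right)\right)^{2} = \left(\frac{6}{13} - 6\right)^{2} = \left(- \frac{72}{13}\right)^{2} = \frac{5184}{169}$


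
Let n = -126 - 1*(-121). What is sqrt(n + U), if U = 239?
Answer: 3*sqrt(26) ≈ 15.297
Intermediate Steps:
n = -5 (n = -126 + 121 = -5)
sqrt(n + U) = sqrt(-5 + 239) = sqrt(234) = 3*sqrt(26)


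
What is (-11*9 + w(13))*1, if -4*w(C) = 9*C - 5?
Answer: -127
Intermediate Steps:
w(C) = 5/4 - 9*C/4 (w(C) = -(9*C - 5)/4 = -(-5 + 9*C)/4 = 5/4 - 9*C/4)
(-11*9 + w(13))*1 = (-11*9 + (5/4 - 9/4*13))*1 = (-99 + (5/4 - 117/4))*1 = (-99 - 28)*1 = -127*1 = -127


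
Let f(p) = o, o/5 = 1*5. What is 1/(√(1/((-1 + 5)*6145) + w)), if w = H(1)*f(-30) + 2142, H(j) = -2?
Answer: 2*√315984263345/51421361 ≈ 0.021863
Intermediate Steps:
o = 25 (o = 5*(1*5) = 5*5 = 25)
f(p) = 25
w = 2092 (w = -2*25 + 2142 = -50 + 2142 = 2092)
1/(√(1/((-1 + 5)*6145) + w)) = 1/(√(1/((-1 + 5)*6145) + 2092)) = 1/(√(1/(4*6145) + 2092)) = 1/(√(1/24580 + 2092)) = 1/(√(51421361/24580)) = 1/(√315984263345/12290) = 2*√315984263345/51421361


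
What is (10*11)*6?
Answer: 660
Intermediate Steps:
(10*11)*6 = 110*6 = 660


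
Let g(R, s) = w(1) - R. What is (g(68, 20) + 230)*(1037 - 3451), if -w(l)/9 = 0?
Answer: -391068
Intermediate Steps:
w(l) = 0 (w(l) = -9*0 = 0)
g(R, s) = -R (g(R, s) = 0 - R = -R)
(g(68, 20) + 230)*(1037 - 3451) = (-1*68 + 230)*(1037 - 3451) = (-68 + 230)*(-2414) = 162*(-2414) = -391068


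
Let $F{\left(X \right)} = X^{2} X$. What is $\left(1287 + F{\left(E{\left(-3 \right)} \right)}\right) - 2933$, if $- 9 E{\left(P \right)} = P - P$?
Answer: $-1646$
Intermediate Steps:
$E{\left(P \right)} = 0$ ($E{\left(P \right)} = - \frac{P - P}{9} = \left(- \frac{1}{9}\right) 0 = 0$)
$F{\left(X \right)} = X^{3}$
$\left(1287 + F{\left(E{\left(-3 \right)} \right)}\right) - 2933 = \left(1287 + 0^{3}\right) - 2933 = \left(1287 + 0\right) - 2933 = 1287 - 2933 = -1646$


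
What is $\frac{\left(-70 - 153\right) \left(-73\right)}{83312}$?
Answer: $\frac{16279}{83312} \approx 0.1954$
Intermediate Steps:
$\frac{\left(-70 - 153\right) \left(-73\right)}{83312} = \left(-223\right) \left(-73\right) \frac{1}{83312} = 16279 \cdot \frac{1}{83312} = \frac{16279}{83312}$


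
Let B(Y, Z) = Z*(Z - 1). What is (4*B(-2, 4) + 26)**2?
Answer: 5476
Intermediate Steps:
B(Y, Z) = Z*(-1 + Z)
(4*B(-2, 4) + 26)**2 = (4*(4*(-1 + 4)) + 26)**2 = (4*(4*3) + 26)**2 = (4*12 + 26)**2 = (48 + 26)**2 = 74**2 = 5476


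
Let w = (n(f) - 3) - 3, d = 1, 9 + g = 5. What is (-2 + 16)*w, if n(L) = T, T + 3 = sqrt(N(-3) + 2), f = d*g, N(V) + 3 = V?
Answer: -126 + 28*I ≈ -126.0 + 28.0*I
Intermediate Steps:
g = -4 (g = -9 + 5 = -4)
N(V) = -3 + V
f = -4 (f = 1*(-4) = -4)
T = -3 + 2*I (T = -3 + sqrt((-3 - 3) + 2) = -3 + sqrt(-6 + 2) = -3 + sqrt(-4) = -3 + 2*I ≈ -3.0 + 2.0*I)
n(L) = -3 + 2*I
w = -9 + 2*I (w = ((-3 + 2*I) - 3) - 3 = (-6 + 2*I) - 3 = -9 + 2*I ≈ -9.0 + 2.0*I)
(-2 + 16)*w = (-2 + 16)*(-9 + 2*I) = 14*(-9 + 2*I) = -126 + 28*I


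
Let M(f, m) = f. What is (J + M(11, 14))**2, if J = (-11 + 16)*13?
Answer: 5776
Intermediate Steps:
J = 65 (J = 5*13 = 65)
(J + M(11, 14))**2 = (65 + 11)**2 = 76**2 = 5776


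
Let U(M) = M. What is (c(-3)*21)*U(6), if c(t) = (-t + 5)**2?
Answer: 8064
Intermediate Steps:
c(t) = (5 - t)**2
(c(-3)*21)*U(6) = ((-5 - 3)**2*21)*6 = ((-8)**2*21)*6 = (64*21)*6 = 1344*6 = 8064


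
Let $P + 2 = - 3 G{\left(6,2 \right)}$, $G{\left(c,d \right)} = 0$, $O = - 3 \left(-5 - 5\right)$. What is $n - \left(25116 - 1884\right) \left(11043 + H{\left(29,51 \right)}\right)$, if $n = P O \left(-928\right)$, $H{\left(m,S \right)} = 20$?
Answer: $-256959936$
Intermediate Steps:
$O = 30$ ($O = \left(-3\right) \left(-10\right) = 30$)
$P = -2$ ($P = -2 - 0 = -2 + 0 = -2$)
$n = 55680$ ($n = \left(-2\right) 30 \left(-928\right) = \left(-60\right) \left(-928\right) = 55680$)
$n - \left(25116 - 1884\right) \left(11043 + H{\left(29,51 \right)}\right) = 55680 - \left(25116 - 1884\right) \left(11043 + 20\right) = 55680 - 23232 \cdot 11063 = 55680 - 257015616 = -256959936$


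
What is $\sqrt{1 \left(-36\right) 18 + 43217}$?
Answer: $\sqrt{42569} \approx 206.32$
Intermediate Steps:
$\sqrt{1 \left(-36\right) 18 + 43217} = \sqrt{\left(-36\right) 18 + 43217} = \sqrt{-648 + 43217} = \sqrt{42569}$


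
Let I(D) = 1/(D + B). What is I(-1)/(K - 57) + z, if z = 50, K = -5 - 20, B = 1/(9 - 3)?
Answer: 10253/205 ≈ 50.015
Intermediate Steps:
B = 1/6 ≈ 0.16667
K = -25
I(D) = 1/(1/6 + D) (I(D) = 1/(D + 1/6) = 1/(1/6 + D))
I(-1)/(K - 57) + z = (6/(1 + 6*(-1)))/(-25 - 57) + 50 = (6/(1 - 6))/(-82) + 50 = -3/(41*(-5)) + 50 = -3*(-1)/(41*5) + 50 = -1/82*(-6/5) + 50 = 3/205 + 50 = 10253/205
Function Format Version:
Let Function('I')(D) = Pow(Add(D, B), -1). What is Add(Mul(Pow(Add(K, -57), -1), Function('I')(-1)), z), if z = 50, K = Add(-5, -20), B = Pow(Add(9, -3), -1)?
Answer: Rational(10253, 205) ≈ 50.015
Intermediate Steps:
B = Rational(1, 6) (B = Pow(6, -1) = Rational(1, 6) ≈ 0.16667)
K = -25
Function('I')(D) = Pow(Add(Rational(1, 6), D), -1) (Function('I')(D) = Pow(Add(D, Rational(1, 6)), -1) = Pow(Add(Rational(1, 6), D), -1))
Add(Mul(Pow(Add(K, -57), -1), Function('I')(-1)), z) = Add(Mul(Pow(Add(-25, -57), -1), Mul(6, Pow(Add(1, Mul(6, -1)), -1))), 50) = Add(Mul(Pow(-82, -1), Mul(6, Pow(Add(1, -6), -1))), 50) = Add(Mul(Rational(-1, 82), Mul(6, Pow(-5, -1))), 50) = Add(Mul(Rational(-1, 82), Mul(6, Rational(-1, 5))), 50) = Add(Mul(Rational(-1, 82), Rational(-6, 5)), 50) = Add(Rational(3, 205), 50) = Rational(10253, 205)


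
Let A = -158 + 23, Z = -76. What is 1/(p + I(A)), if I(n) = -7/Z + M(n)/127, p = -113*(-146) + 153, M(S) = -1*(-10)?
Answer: 9652/160717101 ≈ 6.0056e-5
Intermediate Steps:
M(S) = 10
p = 16651 (p = 16498 + 153 = 16651)
A = -135
I(n) = 1649/9652 (I(n) = -7/(-76) + 10/127 = -7*(-1/76) + 10*(1/127) = 7/76 + 10/127 = 1649/9652)
1/(p + I(A)) = 1/(16651 + 1649/9652) = 1/(160717101/9652) = 9652/160717101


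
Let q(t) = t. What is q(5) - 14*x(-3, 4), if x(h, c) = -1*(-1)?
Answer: -9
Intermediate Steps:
x(h, c) = 1
q(5) - 14*x(-3, 4) = 5 - 14*1 = 5 - 14 = -9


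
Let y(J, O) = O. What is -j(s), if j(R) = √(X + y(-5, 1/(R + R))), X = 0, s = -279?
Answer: -I*√62/186 ≈ -0.042333*I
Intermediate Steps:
j(R) = √2*√(1/R)/2 (j(R) = √(0 + 1/(R + R)) = √(0 + 1/(2*R)) = √(1/(2*R)) = √2*√(1/R)/2)
-j(s) = -√2*√(1/(-279))/2 = -√2*√(-1/279)/2 = -√2*I*√31/93/2 = -I*√62/186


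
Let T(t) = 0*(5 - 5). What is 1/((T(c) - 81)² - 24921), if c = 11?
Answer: -1/18360 ≈ -5.4466e-5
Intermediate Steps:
T(t) = 0 (T(t) = 0*0 = 0)
1/((T(c) - 81)² - 24921) = 1/((0 - 81)² - 24921) = 1/((-81)² - 24921) = 1/(6561 - 24921) = 1/(-18360) = -1/18360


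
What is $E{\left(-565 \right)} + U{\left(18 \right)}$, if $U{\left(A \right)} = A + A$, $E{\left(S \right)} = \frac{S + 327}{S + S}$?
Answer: $\frac{20459}{565} \approx 36.211$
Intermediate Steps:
$E{\left(S \right)} = \frac{327 + S}{2 S}$
$U{\left(A \right)} = 2 A$
$E{\left(-565 \right)} + U{\left(18 \right)} = \frac{327 - 565}{2 \left(-565\right)} + 2 \cdot 18 = \frac{1}{2} \left(- \frac{1}{565}\right) \left(-238\right) + 36 = \frac{119}{565} + 36 = \frac{20459}{565}$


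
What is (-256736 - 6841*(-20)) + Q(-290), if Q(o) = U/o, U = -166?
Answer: -17387737/145 ≈ -1.1992e+5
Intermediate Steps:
Q(o) = -166/o
(-256736 - 6841*(-20)) + Q(-290) = (-256736 - 6841*(-20)) - 166/(-290) = (-256736 + 136820) - 166*(-1/290) = -119916 + 83/145 = -17387737/145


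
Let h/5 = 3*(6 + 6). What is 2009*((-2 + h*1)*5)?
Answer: 1788010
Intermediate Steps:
h = 180 (h = 5*(3*(6 + 6)) = 5*(3*12) = 5*36 = 180)
2009*((-2 + h*1)*5) = 2009*((-2 + 180*1)*5) = 2009*((-2 + 180)*5) = 2009*(178*5) = 2009*890 = 1788010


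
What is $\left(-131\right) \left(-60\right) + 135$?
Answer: $7995$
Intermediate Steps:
$\left(-131\right) \left(-60\right) + 135 = 7860 + 135 = 7995$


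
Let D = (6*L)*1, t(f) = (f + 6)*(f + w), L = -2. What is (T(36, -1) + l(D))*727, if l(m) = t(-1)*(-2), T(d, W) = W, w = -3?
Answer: 28353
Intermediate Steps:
t(f) = (-3 + f)*(6 + f) (t(f) = (f + 6)*(f - 3) = (6 + f)*(-3 + f) = (-3 + f)*(6 + f))
D = -12 (D = (6*(-2))*1 = -12*1 = -12)
l(m) = 40 (l(m) = (-18 + (-1)² + 3*(-1))*(-2) = (-18 + 1 - 3)*(-2) = -20*(-2) = 40)
(T(36, -1) + l(D))*727 = (-1 + 40)*727 = 39*727 = 28353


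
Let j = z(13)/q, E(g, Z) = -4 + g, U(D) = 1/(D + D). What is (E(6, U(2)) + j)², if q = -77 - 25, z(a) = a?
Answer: 36481/10404 ≈ 3.5064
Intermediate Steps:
q = -102
U(D) = 1/(2*D)
j = -13/102 (j = 13/(-102) = 13*(-1/102) = -13/102 ≈ -0.12745)
(E(6, U(2)) + j)² = ((-4 + 6) - 13/102)² = (2 - 13/102)² = (191/102)² = 36481/10404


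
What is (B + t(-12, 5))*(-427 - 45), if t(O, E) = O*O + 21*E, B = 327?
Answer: -271872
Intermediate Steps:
t(O, E) = O² + 21*E
(B + t(-12, 5))*(-427 - 45) = (327 + ((-12)² + 21*5))*(-427 - 45) = (327 + (144 + 105))*(-472) = (327 + 249)*(-472) = 576*(-472) = -271872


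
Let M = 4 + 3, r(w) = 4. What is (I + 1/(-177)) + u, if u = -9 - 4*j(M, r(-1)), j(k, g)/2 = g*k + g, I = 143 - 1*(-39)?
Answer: -14692/177 ≈ -83.006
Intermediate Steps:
M = 7
I = 182 (I = 143 + 39 = 182)
j(k, g) = 2*g + 2*g*k (j(k, g) = 2*(g*k + g) = 2*(g + g*k) = 2*g + 2*g*k)
u = -265 (u = -9 - 8*4*(1 + 7) = -9 - 8*4*8 = -9 - 4*64 = -9 - 256 = -265)
(I + 1/(-177)) + u = (182 + 1/(-177)) - 265 = (182 - 1/177) - 265 = 32213/177 - 265 = -14692/177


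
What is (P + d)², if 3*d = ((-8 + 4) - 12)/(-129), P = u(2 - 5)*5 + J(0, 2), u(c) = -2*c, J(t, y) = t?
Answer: 135163876/149769 ≈ 902.48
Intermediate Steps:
P = 30 (P = -2*(2 - 5)*5 + 0 = -2*(-3)*5 + 0 = 6*5 + 0 = 30 + 0 = 30)
d = 16/387 (d = (((-8 + 4) - 12)/(-129))/3 = ((-4 - 12)*(-1/129))/3 = (-16*(-1/129))/3 = (⅓)*(16/129) = 16/387 ≈ 0.041344)
(P + d)² = (30 + 16/387)² = (11626/387)² = 135163876/149769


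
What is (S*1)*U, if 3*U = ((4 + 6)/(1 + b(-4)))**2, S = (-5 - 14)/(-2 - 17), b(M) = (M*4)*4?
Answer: 100/11907 ≈ 0.0083984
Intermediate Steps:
b(M) = 16*M (b(M) = (4*M)*4 = 16*M)
S = 1 (S = -19/(-19) = -19*(-1/19) = 1)
U = 100/11907 (U = ((4 + 6)/(1 + 16*(-4)))**2/3 = (10/(1 - 64))**2/3 = (10/(-63))**2/3 = (10*(-1/63))**2/3 = (-10/63)**2/3 = (1/3)*(100/3969) = 100/11907 ≈ 0.0083984)
(S*1)*U = (1*1)*(100/11907) = 1*(100/11907) = 100/11907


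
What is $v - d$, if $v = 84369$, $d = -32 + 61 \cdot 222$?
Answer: $70859$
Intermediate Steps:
$d = 13510$ ($d = -32 + 13542 = 13510$)
$v - d = 84369 - 13510 = 70859$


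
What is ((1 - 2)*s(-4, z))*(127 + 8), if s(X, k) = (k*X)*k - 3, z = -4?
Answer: 9045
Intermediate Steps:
s(X, k) = -3 + X*k² (s(X, k) = (X*k)*k - 3 = X*k² - 3 = -3 + X*k²)
((1 - 2)*s(-4, z))*(127 + 8) = ((1 - 2)*(-3 - 4*(-4)²))*(127 + 8) = -(-3 - 4*16)*135 = -(-3 - 64)*135 = -1*(-67)*135 = 67*135 = 9045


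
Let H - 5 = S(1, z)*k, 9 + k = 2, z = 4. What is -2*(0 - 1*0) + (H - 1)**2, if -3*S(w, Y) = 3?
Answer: 121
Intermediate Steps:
k = -7 (k = -9 + 2 = -7)
S(w, Y) = -1 (S(w, Y) = -1/3*3 = -1)
H = 12 (H = 5 - 1*(-7) = 5 + 7 = 12)
-2*(0 - 1*0) + (H - 1)**2 = -2*(0 - 1*0) + (12 - 1)**2 = -2*(0 + 0) + 11**2 = -2*0 + 121 = 0 + 121 = 121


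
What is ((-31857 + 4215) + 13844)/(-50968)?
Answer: 6899/25484 ≈ 0.27072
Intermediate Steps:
((-31857 + 4215) + 13844)/(-50968) = (-27642 + 13844)*(-1/50968) = -13798*(-1/50968) = 6899/25484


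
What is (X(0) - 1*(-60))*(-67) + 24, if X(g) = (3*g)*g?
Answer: -3996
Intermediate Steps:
X(g) = 3*g²
(X(0) - 1*(-60))*(-67) + 24 = (3*0² - 1*(-60))*(-67) + 24 = (3*0 + 60)*(-67) + 24 = (0 + 60)*(-67) + 24 = 60*(-67) + 24 = -4020 + 24 = -3996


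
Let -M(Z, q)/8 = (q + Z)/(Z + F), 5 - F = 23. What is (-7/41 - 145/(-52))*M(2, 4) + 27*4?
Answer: 246999/2132 ≈ 115.85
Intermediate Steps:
F = -18 (F = 5 - 1*23 = 5 - 23 = -18)
M(Z, q) = -8*(Z + q)/(-18 + Z) (M(Z, q) = -8*(q + Z)/(Z - 18) = -8*(Z + q)/(-18 + Z))
(-7/41 - 145/(-52))*M(2, 4) + 27*4 = (-7/41 - 145/(-52))*(8*(-1*2 - 1*4)/(-18 + 2)) + 27*4 = (-7*1/41 - 145*(-1/52))*(8*(-2 - 4)/(-16)) + 108 = (-7/41 + 145/52)*(8*(-1/16)*(-6)) + 108 = (5581/2132)*3 + 108 = 16743/2132 + 108 = 246999/2132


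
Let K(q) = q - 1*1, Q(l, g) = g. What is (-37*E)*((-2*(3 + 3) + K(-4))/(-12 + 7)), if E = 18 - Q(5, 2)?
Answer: -10064/5 ≈ -2012.8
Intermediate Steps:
K(q) = -1 + q (K(q) = q - 1 = -1 + q)
E = 16 (E = 18 - 1*2 = 18 - 2 = 16)
(-37*E)*((-2*(3 + 3) + K(-4))/(-12 + 7)) = (-37*16)*((-2*(3 + 3) + (-1 - 4))/(-12 + 7)) = -592*(-2*6 - 5)/(-5) = -592*(-12 - 5)*(-1)/5 = -(-10064)*(-1)/5 = -592*17/5 = -10064/5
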